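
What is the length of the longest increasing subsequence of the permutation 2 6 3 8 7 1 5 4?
3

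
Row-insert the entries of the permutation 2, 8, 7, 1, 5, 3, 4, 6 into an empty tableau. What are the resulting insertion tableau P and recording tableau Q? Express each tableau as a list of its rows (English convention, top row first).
Insert each entry of the permutation into P by Schensted row insertion, recording in Q the position of each new cell.

After inserting 2: P = [[2]].
After inserting 8: P = [[2, 8]].
After inserting 7: P = [[2, 7], [8]].
After inserting 1: P = [[1, 7], [2], [8]].
After inserting 5: P = [[1, 5], [2, 7], [8]].
After inserting 3: P = [[1, 3], [2, 5], [7], [8]].
After inserting 4: P = [[1, 3, 4], [2, 5], [7], [8]].
After inserting 6: P = [[1, 3, 4, 6], [2, 5], [7], [8]].

So P = [[1, 3, 4, 6], [2, 5], [7], [8]], Q = [[1, 2, 7, 8], [3, 5], [4], [6]].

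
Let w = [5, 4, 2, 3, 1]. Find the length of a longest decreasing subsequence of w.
4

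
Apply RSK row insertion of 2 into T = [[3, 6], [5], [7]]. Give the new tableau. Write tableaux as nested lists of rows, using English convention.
In row 1, 2 replaces 3 (the leftmost entry greater than 2); 3 is bumped to row 2. In row 2, 3 replaces 5 (the leftmost entry greater than 3); 5 is bumped to row 3. In row 3, 5 replaces 7 (the leftmost entry greater than 5); 7 is bumped to row 4. 7 starts a new row 4. The new tableau is [[2, 6], [3], [5], [7]].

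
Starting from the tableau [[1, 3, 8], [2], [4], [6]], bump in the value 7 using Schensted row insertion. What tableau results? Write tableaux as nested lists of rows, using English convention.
In row 1, 7 replaces 8 (the leftmost entry greater than 7); 8 is bumped to row 2. 8 is appended to row 2. The new tableau is [[1, 3, 7], [2, 8], [4], [6]].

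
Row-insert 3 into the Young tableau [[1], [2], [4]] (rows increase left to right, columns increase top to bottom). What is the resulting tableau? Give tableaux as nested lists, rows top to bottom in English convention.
3 is larger than every entry of row 1, so it is appended to row 1. The new tableau is [[1, 3], [2], [4]].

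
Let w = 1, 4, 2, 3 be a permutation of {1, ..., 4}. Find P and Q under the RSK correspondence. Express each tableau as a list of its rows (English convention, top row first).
P = [[1, 2, 3], [4]], Q = [[1, 2, 4], [3]]

Insert each entry of the permutation into P by Schensted row insertion, recording in Q the position of each new cell.

Insert 1: appended to row 1. P = [[1]].
Insert 4: appended to row 1. P = [[1, 4]].
Insert 2: 2 bumps 4 from row 1; 4 starts row 2. P = [[1, 2], [4]].
Insert 3: appended to row 1. P = [[1, 2, 3], [4]].

So P = [[1, 2, 3], [4]], Q = [[1, 2, 4], [3]].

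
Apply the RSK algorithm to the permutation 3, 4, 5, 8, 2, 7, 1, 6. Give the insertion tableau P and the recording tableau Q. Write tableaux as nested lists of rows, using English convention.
Insert each entry of the permutation into P by Schensted row insertion, recording in Q the position of each new cell.

Insert 3: appended to row 1. P = [[3]], Q = [[1]].
Insert 4: appended to row 1. P = [[3, 4]], Q = [[1, 2]].
Insert 5: appended to row 1. P = [[3, 4, 5]], Q = [[1, 2, 3]].
Insert 8: appended to row 1. P = [[3, 4, 5, 8]], Q = [[1, 2, 3, 4]].
Insert 2: 2 bumps 3 from row 1; 3 starts row 2. P = [[2, 4, 5, 8], [3]], Q = [[1, 2, 3, 4], [5]].
Insert 7: 7 bumps 8 from row 1; 8 appends to row 2. P = [[2, 4, 5, 7], [3, 8]], Q = [[1, 2, 3, 4], [5, 6]].
Insert 1: 1 bumps 2 from row 1; 2 bumps 3 from row 2; 3 starts row 3. P = [[1, 4, 5, 7], [2, 8], [3]], Q = [[1, 2, 3, 4], [5, 6], [7]].
Insert 6: 6 bumps 7 from row 1; 7 bumps 8 from row 2; 8 appends to row 3. P = [[1, 4, 5, 6], [2, 7], [3, 8]], Q = [[1, 2, 3, 4], [5, 6], [7, 8]].

So P = [[1, 4, 5, 6], [2, 7], [3, 8]], Q = [[1, 2, 3, 4], [5, 6], [7, 8]].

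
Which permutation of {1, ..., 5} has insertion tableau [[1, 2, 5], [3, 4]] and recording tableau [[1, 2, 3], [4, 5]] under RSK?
Reverse the RSK construction: for i from n down to 1, find the cell of Q containing i, remove the entry at that cell from P, and reverse-bump it up through P; the value ejected from row 1 is w(i).

Step i=5: Q has 5 at row 2, column 2; remove 4 from row 2 of P and reverse-bump: 4 enters row 1 and ejects 2. So w(5) = 2. P is now [[1, 4, 5], [3]].
Step i=4: Q has 4 at row 2, column 1; remove 3 from row 2 of P and reverse-bump: 3 enters row 1 and ejects 1. So w(4) = 1. P is now [[3, 4, 5]].
Step i=3: Q has 3 at row 1, column 3; remove that cell from P, ejecting 5. So w(3) = 5. P is now [[3, 4]].
Step i=2: Q has 2 at row 1, column 2; remove that cell from P, ejecting 4. So w(2) = 4. P is now [[3]].
Step i=1: Q has 1 at row 1, column 1; remove that cell from P, ejecting 3. So w(1) = 3. P is now [].

So w = 3 4 5 1 2.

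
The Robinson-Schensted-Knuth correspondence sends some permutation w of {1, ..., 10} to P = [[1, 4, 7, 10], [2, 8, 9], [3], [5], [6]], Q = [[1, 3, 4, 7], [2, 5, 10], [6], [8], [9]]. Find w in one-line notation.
6 3 8 9 5 4 10 2 1 7

Reverse the RSK construction: for i from n down to 1, find the cell of Q containing i, remove the entry at that cell from P, and reverse-bump it up through P; the value ejected from row 1 is w(i).

Step i=10: Q has 10 at row 2, column 3; remove 9 from row 2 of P and reverse-bump: 9 enters row 1 and ejects 7. So w(10) = 7. P is now [[1, 4, 9, 10], [2, 8], [3], [5], [6]].
Step i=9: Q has 9 at row 5, column 1; remove 6 from row 5 of P and reverse-bump: 6 enters row 4 and ejects 5; 5 enters row 3 and ejects 3; 3 enters row 2 and ejects 2; 2 enters row 1 and ejects 1. So w(9) = 1. P is now [[2, 4, 9, 10], [3, 8], [5], [6]].
Step i=8: Q has 8 at row 4, column 1; remove 6 from row 4 of P and reverse-bump: 6 enters row 3 and ejects 5; 5 enters row 2 and ejects 3; 3 enters row 1 and ejects 2. So w(8) = 2. P is now [[3, 4, 9, 10], [5, 8], [6]].
Step i=7: Q has 7 at row 1, column 4; remove that cell from P, ejecting 10. So w(7) = 10. P is now [[3, 4, 9], [5, 8], [6]].
Step i=6: Q has 6 at row 3, column 1; remove 6 from row 3 of P and reverse-bump: 6 enters row 2 and ejects 5; 5 enters row 1 and ejects 4. So w(6) = 4. P is now [[3, 5, 9], [6, 8]].
Step i=5: Q has 5 at row 2, column 2; remove 8 from row 2 of P and reverse-bump: 8 enters row 1 and ejects 5. So w(5) = 5. P is now [[3, 8, 9], [6]].
Step i=4: Q has 4 at row 1, column 3; remove that cell from P, ejecting 9. So w(4) = 9. P is now [[3, 8], [6]].
Step i=3: Q has 3 at row 1, column 2; remove that cell from P, ejecting 8. So w(3) = 8. P is now [[3], [6]].
Step i=2: Q has 2 at row 2, column 1; remove 6 from row 2 of P and reverse-bump: 6 enters row 1 and ejects 3. So w(2) = 3. P is now [[6]].
Step i=1: Q has 1 at row 1, column 1; remove that cell from P, ejecting 6. So w(1) = 6. P is now [].

So w = 6 3 8 9 5 4 10 2 1 7.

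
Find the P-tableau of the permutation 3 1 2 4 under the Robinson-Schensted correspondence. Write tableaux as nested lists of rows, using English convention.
Insert 3: appended to row 1. P = [[3]].
Insert 1: 1 bumps 3 from row 1; 3 starts row 2. P = [[1], [3]].
Insert 2: appended to row 1. P = [[1, 2], [3]].
Insert 4: appended to row 1. P = [[1, 2, 4], [3]].

So P = [[1, 2, 4], [3]].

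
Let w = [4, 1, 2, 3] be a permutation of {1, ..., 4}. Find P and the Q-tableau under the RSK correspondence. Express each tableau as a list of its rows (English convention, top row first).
Insert each entry of the permutation into P by Schensted row insertion, recording in Q the position of each new cell.

After inserting 4: P = [[4]].
After inserting 1: P = [[1], [4]].
After inserting 2: P = [[1, 2], [4]].
After inserting 3: P = [[1, 2, 3], [4]].

So P = [[1, 2, 3], [4]], Q = [[1, 3, 4], [2]].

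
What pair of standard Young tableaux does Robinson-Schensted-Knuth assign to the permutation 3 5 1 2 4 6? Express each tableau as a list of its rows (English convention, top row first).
P = [[1, 2, 4, 6], [3, 5]], Q = [[1, 2, 5, 6], [3, 4]]

Insert each entry of the permutation into P by Schensted row insertion, recording in Q the position of each new cell.

Insert 3: appended to row 1. P = [[3]], Q = [[1]].
Insert 5: appended to row 1. P = [[3, 5]], Q = [[1, 2]].
Insert 1: 1 bumps 3 from row 1; 3 starts row 2. P = [[1, 5], [3]], Q = [[1, 2], [3]].
Insert 2: 2 bumps 5 from row 1; 5 appends to row 2. P = [[1, 2], [3, 5]], Q = [[1, 2], [3, 4]].
Insert 4: appended to row 1. P = [[1, 2, 4], [3, 5]], Q = [[1, 2, 5], [3, 4]].
Insert 6: appended to row 1. P = [[1, 2, 4, 6], [3, 5]], Q = [[1, 2, 5, 6], [3, 4]].

So P = [[1, 2, 4, 6], [3, 5]], Q = [[1, 2, 5, 6], [3, 4]].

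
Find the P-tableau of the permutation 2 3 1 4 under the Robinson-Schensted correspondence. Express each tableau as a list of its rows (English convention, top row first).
P = [[1, 3, 4], [2]]

Insert 2: appended to row 1. P = [[2]].
Insert 3: appended to row 1. P = [[2, 3]].
Insert 1: 1 bumps 2 from row 1; 2 starts row 2. P = [[1, 3], [2]].
Insert 4: appended to row 1. P = [[1, 3, 4], [2]].

So P = [[1, 3, 4], [2]].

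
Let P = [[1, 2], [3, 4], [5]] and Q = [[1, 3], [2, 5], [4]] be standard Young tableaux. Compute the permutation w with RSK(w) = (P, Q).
5 3 4 1 2

Reverse RSK: for i = n, n-1, ..., 1, locate i in Q, remove the corresponding corner cell from P, and reverse-bump its entry up through P; the value ejected from row 1 is w(i).

So w = 5 3 4 1 2.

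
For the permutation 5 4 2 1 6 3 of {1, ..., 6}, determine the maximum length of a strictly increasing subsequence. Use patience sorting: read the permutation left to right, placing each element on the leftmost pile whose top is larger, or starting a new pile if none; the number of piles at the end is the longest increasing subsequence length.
5: new pile. tops = [5]
4: onto pile 1 (replacing 5). tops = [4]
2: onto pile 1 (replacing 4). tops = [2]
1: onto pile 1 (replacing 2). tops = [1]
6: new pile. tops = [1, 6]
3: onto pile 2 (replacing 6). tops = [1, 3]

2 piles, so the longest increasing subsequence has length 2.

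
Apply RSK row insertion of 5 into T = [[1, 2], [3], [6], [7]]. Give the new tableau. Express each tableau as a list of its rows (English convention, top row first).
5 is larger than every entry of row 1, so it is appended to row 1. The new tableau is [[1, 2, 5], [3], [6], [7]].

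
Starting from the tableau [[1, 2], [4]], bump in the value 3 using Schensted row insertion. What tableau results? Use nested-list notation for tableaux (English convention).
[[1, 2, 3], [4]]

3 is larger than every entry of row 1, so it is appended to row 1. The new tableau is [[1, 2, 3], [4]].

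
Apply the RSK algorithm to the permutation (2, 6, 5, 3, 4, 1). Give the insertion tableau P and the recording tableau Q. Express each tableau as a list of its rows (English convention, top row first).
P = [[1, 3, 4], [2], [5], [6]], Q = [[1, 2, 5], [3], [4], [6]]

Insert each entry of the permutation into P by Schensted row insertion, recording in Q the position of each new cell.

Insert 2: appended to row 1. P = [[2]].
Insert 6: appended to row 1. P = [[2, 6]].
Insert 5: 5 bumps 6 from row 1; 6 starts row 2. P = [[2, 5], [6]].
Insert 3: 3 bumps 5 from row 1; 5 bumps 6 from row 2; 6 starts row 3. P = [[2, 3], [5], [6]].
Insert 4: appended to row 1. P = [[2, 3, 4], [5], [6]].
Insert 1: 1 bumps 2 from row 1; 2 bumps 5 from row 2; 5 bumps 6 from row 3; 6 starts row 4. P = [[1, 3, 4], [2], [5], [6]].

So P = [[1, 3, 4], [2], [5], [6]], Q = [[1, 2, 5], [3], [4], [6]].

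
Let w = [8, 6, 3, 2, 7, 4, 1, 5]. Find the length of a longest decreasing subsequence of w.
5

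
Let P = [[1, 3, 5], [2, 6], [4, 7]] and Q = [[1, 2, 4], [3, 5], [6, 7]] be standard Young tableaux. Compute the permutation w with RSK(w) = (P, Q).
2 4 3 7 6 1 5

Reverse the RSK construction: for i from n down to 1, find the cell of Q containing i, remove the entry at that cell from P, and reverse-bump it up through P; the value ejected from row 1 is w(i).

Step i=7: Q has 7 at row 3, column 2; remove 7 from row 3 of P and reverse-bump: 7 enters row 2 and ejects 6; 6 enters row 1 and ejects 5. So w(7) = 5. P is now [[1, 3, 6], [2, 7], [4]].
Step i=6: Q has 6 at row 3, column 1; remove 4 from row 3 of P and reverse-bump: 4 enters row 2 and ejects 2; 2 enters row 1 and ejects 1. So w(6) = 1. P is now [[2, 3, 6], [4, 7]].
Step i=5: Q has 5 at row 2, column 2; remove 7 from row 2 of P and reverse-bump: 7 enters row 1 and ejects 6. So w(5) = 6. P is now [[2, 3, 7], [4]].
Step i=4: Q has 4 at row 1, column 3; remove that cell from P, ejecting 7. So w(4) = 7. P is now [[2, 3], [4]].
Step i=3: Q has 3 at row 2, column 1; remove 4 from row 2 of P and reverse-bump: 4 enters row 1 and ejects 3. So w(3) = 3. P is now [[2, 4]].
Step i=2: Q has 2 at row 1, column 2; remove that cell from P, ejecting 4. So w(2) = 4. P is now [[2]].
Step i=1: Q has 1 at row 1, column 1; remove that cell from P, ejecting 2. So w(1) = 2. P is now [].

So w = 2 4 3 7 6 1 5.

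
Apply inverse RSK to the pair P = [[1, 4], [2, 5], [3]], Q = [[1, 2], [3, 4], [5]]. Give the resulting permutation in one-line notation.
Reverse RSK: for i = n, n-1, ..., 1, locate i in Q, remove the corresponding corner cell from P, and reverse-bump its entry up through P; the value ejected from row 1 is w(i).

So w = 3 5 2 4 1.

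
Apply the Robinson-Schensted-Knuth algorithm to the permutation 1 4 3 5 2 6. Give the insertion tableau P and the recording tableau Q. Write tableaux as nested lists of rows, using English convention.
Insert each entry of the permutation into P by Schensted row insertion, recording in Q the position of each new cell.

Insert 1: appended to row 1. P = [[1]].
Insert 4: appended to row 1. P = [[1, 4]].
Insert 3: 3 bumps 4 from row 1; 4 starts row 2. P = [[1, 3], [4]].
Insert 5: appended to row 1. P = [[1, 3, 5], [4]].
Insert 2: 2 bumps 3 from row 1; 3 bumps 4 from row 2; 4 starts row 3. P = [[1, 2, 5], [3], [4]].
Insert 6: appended to row 1. P = [[1, 2, 5, 6], [3], [4]].

So P = [[1, 2, 5, 6], [3], [4]], Q = [[1, 2, 4, 6], [3], [5]].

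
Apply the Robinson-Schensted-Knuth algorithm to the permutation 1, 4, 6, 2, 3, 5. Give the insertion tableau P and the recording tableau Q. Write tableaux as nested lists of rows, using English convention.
Insert each entry of the permutation into P by Schensted row insertion, recording in Q the position of each new cell.

Insert 1: appended to row 1. P = [[1]].
Insert 4: appended to row 1. P = [[1, 4]].
Insert 6: appended to row 1. P = [[1, 4, 6]].
Insert 2: 2 bumps 4 from row 1; 4 starts row 2. P = [[1, 2, 6], [4]].
Insert 3: 3 bumps 6 from row 1; 6 appends to row 2. P = [[1, 2, 3], [4, 6]].
Insert 5: appended to row 1. P = [[1, 2, 3, 5], [4, 6]].

So P = [[1, 2, 3, 5], [4, 6]], Q = [[1, 2, 3, 6], [4, 5]].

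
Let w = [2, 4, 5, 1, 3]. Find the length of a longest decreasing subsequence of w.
2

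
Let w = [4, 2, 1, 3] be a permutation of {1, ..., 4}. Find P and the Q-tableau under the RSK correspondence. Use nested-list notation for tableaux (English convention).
P = [[1, 3], [2], [4]], Q = [[1, 4], [2], [3]]

Insert each entry of the permutation into P by Schensted row insertion, recording in Q the position of each new cell.

Insert 4: appended to row 1. P = [[4]], Q = [[1]].
Insert 2: 2 bumps 4 from row 1; 4 starts row 2. P = [[2], [4]], Q = [[1], [2]].
Insert 1: 1 bumps 2 from row 1; 2 bumps 4 from row 2; 4 starts row 3. P = [[1], [2], [4]], Q = [[1], [2], [3]].
Insert 3: appended to row 1. P = [[1, 3], [2], [4]], Q = [[1, 4], [2], [3]].

So P = [[1, 3], [2], [4]], Q = [[1, 4], [2], [3]].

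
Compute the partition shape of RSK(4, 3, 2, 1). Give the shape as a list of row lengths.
Row-insert each entry into an empty tableau.

After inserting 4: P = [[4]].
After inserting 3: P = [[3], [4]].
After inserting 2: P = [[2], [3], [4]].
After inserting 1: P = [[1], [2], [3], [4]].

The final insertion tableau P = [[1], [2], [3], [4]] has shape [1, 1, 1, 1].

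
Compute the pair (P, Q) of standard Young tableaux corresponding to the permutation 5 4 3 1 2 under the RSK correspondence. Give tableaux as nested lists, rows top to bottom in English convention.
Insert each entry of the permutation into P by Schensted row insertion, recording in Q the position of each new cell.

Insert 5: appended to row 1. P = [[5]].
Insert 4: 4 bumps 5 from row 1; 5 starts row 2. P = [[4], [5]].
Insert 3: 3 bumps 4 from row 1; 4 bumps 5 from row 2; 5 starts row 3. P = [[3], [4], [5]].
Insert 1: 1 bumps 3 from row 1; 3 bumps 4 from row 2; 4 bumps 5 from row 3; 5 starts row 4. P = [[1], [3], [4], [5]].
Insert 2: appended to row 1. P = [[1, 2], [3], [4], [5]].

So P = [[1, 2], [3], [4], [5]], Q = [[1, 5], [2], [3], [4]].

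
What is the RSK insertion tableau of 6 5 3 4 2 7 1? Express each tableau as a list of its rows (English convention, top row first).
Insert 6: appended to row 1. P = [[6]].
Insert 5: 5 bumps 6 from row 1; 6 starts row 2. P = [[5], [6]].
Insert 3: 3 bumps 5 from row 1; 5 bumps 6 from row 2; 6 starts row 3. P = [[3], [5], [6]].
Insert 4: appended to row 1. P = [[3, 4], [5], [6]].
Insert 2: 2 bumps 3 from row 1; 3 bumps 5 from row 2; 5 bumps 6 from row 3; 6 starts row 4. P = [[2, 4], [3], [5], [6]].
Insert 7: appended to row 1. P = [[2, 4, 7], [3], [5], [6]].
Insert 1: 1 bumps 2 from row 1; 2 bumps 3 from row 2; 3 bumps 5 from row 3; 5 bumps 6 from row 4; 6 starts row 5. P = [[1, 4, 7], [2], [3], [5], [6]].

So P = [[1, 4, 7], [2], [3], [5], [6]].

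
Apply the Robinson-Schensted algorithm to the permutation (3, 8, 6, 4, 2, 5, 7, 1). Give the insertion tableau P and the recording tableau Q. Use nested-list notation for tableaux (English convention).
Insert each entry of the permutation into P by Schensted row insertion, recording in Q the position of each new cell.

Insert 3: appended to row 1. P = [[3]].
Insert 8: appended to row 1. P = [[3, 8]].
Insert 6: 6 bumps 8 from row 1; 8 starts row 2. P = [[3, 6], [8]].
Insert 4: 4 bumps 6 from row 1; 6 bumps 8 from row 2; 8 starts row 3. P = [[3, 4], [6], [8]].
Insert 2: 2 bumps 3 from row 1; 3 bumps 6 from row 2; 6 bumps 8 from row 3; 8 starts row 4. P = [[2, 4], [3], [6], [8]].
Insert 5: appended to row 1. P = [[2, 4, 5], [3], [6], [8]].
Insert 7: appended to row 1. P = [[2, 4, 5, 7], [3], [6], [8]].
Insert 1: 1 bumps 2 from row 1; 2 bumps 3 from row 2; 3 bumps 6 from row 3; 6 bumps 8 from row 4; 8 starts row 5. P = [[1, 4, 5, 7], [2], [3], [6], [8]].

So P = [[1, 4, 5, 7], [2], [3], [6], [8]], Q = [[1, 2, 6, 7], [3], [4], [5], [8]].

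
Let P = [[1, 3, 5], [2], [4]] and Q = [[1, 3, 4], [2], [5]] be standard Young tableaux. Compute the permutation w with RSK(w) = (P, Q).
Reverse the RSK construction: for i from n down to 1, find the cell of Q containing i, remove the entry at that cell from P, and reverse-bump it up through P; the value ejected from row 1 is w(i).

Step i=5: Q has 5 at row 3, column 1; remove 4 from row 3 of P and reverse-bump: 4 enters row 2 and ejects 2; 2 enters row 1 and ejects 1. So w(5) = 1. P is now [[2, 3, 5], [4]].
Step i=4: Q has 4 at row 1, column 3; remove that cell from P, ejecting 5. So w(4) = 5. P is now [[2, 3], [4]].
Step i=3: Q has 3 at row 1, column 2; remove that cell from P, ejecting 3. So w(3) = 3. P is now [[2], [4]].
Step i=2: Q has 2 at row 2, column 1; remove 4 from row 2 of P and reverse-bump: 4 enters row 1 and ejects 2. So w(2) = 2. P is now [[4]].
Step i=1: Q has 1 at row 1, column 1; remove that cell from P, ejecting 4. So w(1) = 4. P is now [].

So w = 4 2 3 5 1.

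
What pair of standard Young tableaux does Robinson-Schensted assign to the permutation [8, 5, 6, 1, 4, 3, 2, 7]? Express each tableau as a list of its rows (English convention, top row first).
P = [[1, 2, 7], [3, 6], [4], [5], [8]], Q = [[1, 3, 8], [2, 5], [4], [6], [7]]

Insert each entry of the permutation into P by Schensted row insertion, recording in Q the position of each new cell.

Insert 8: appended to row 1. P = [[8]], Q = [[1]].
Insert 5: 5 bumps 8 from row 1; 8 starts row 2. P = [[5], [8]], Q = [[1], [2]].
Insert 6: appended to row 1. P = [[5, 6], [8]], Q = [[1, 3], [2]].
Insert 1: 1 bumps 5 from row 1; 5 bumps 8 from row 2; 8 starts row 3. P = [[1, 6], [5], [8]], Q = [[1, 3], [2], [4]].
Insert 4: 4 bumps 6 from row 1; 6 appends to row 2. P = [[1, 4], [5, 6], [8]], Q = [[1, 3], [2, 5], [4]].
Insert 3: 3 bumps 4 from row 1; 4 bumps 5 from row 2; 5 bumps 8 from row 3; 8 starts row 4. P = [[1, 3], [4, 6], [5], [8]], Q = [[1, 3], [2, 5], [4], [6]].
Insert 2: 2 bumps 3 from row 1; 3 bumps 4 from row 2; 4 bumps 5 from row 3; 5 bumps 8 from row 4; 8 starts row 5. P = [[1, 2], [3, 6], [4], [5], [8]], Q = [[1, 3], [2, 5], [4], [6], [7]].
Insert 7: appended to row 1. P = [[1, 2, 7], [3, 6], [4], [5], [8]], Q = [[1, 3, 8], [2, 5], [4], [6], [7]].

So P = [[1, 2, 7], [3, 6], [4], [5], [8]], Q = [[1, 3, 8], [2, 5], [4], [6], [7]].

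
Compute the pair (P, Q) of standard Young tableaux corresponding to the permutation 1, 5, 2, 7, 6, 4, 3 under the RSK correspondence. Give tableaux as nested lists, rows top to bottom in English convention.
P = [[1, 2, 3], [4, 6], [5], [7]], Q = [[1, 2, 4], [3, 5], [6], [7]]

Insert each entry of the permutation into P by Schensted row insertion, recording in Q the position of each new cell.

Insert 1: appended to row 1. P = [[1]].
Insert 5: appended to row 1. P = [[1, 5]].
Insert 2: 2 bumps 5 from row 1; 5 starts row 2. P = [[1, 2], [5]].
Insert 7: appended to row 1. P = [[1, 2, 7], [5]].
Insert 6: 6 bumps 7 from row 1; 7 appends to row 2. P = [[1, 2, 6], [5, 7]].
Insert 4: 4 bumps 6 from row 1; 6 bumps 7 from row 2; 7 starts row 3. P = [[1, 2, 4], [5, 6], [7]].
Insert 3: 3 bumps 4 from row 1; 4 bumps 5 from row 2; 5 bumps 7 from row 3; 7 starts row 4. P = [[1, 2, 3], [4, 6], [5], [7]].

So P = [[1, 2, 3], [4, 6], [5], [7]], Q = [[1, 2, 4], [3, 5], [6], [7]].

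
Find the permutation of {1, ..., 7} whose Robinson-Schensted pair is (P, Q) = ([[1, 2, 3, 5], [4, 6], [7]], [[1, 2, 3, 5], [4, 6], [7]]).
1 2 4 3 7 6 5

Reverse the RSK construction: for i from n down to 1, find the cell of Q containing i, remove the entry at that cell from P, and reverse-bump it up through P; the value ejected from row 1 is w(i).

Step i=7: Q has 7 at row 3, column 1; remove 7 from row 3 of P and reverse-bump: 7 enters row 2 and ejects 6; 6 enters row 1 and ejects 5. So w(7) = 5. P is now [[1, 2, 3, 6], [4, 7]].
Step i=6: Q has 6 at row 2, column 2; remove 7 from row 2 of P and reverse-bump: 7 enters row 1 and ejects 6. So w(6) = 6. P is now [[1, 2, 3, 7], [4]].
Step i=5: Q has 5 at row 1, column 4; remove that cell from P, ejecting 7. So w(5) = 7. P is now [[1, 2, 3], [4]].
Step i=4: Q has 4 at row 2, column 1; remove 4 from row 2 of P and reverse-bump: 4 enters row 1 and ejects 3. So w(4) = 3. P is now [[1, 2, 4]].
Step i=3: Q has 3 at row 1, column 3; remove that cell from P, ejecting 4. So w(3) = 4. P is now [[1, 2]].
Step i=2: Q has 2 at row 1, column 2; remove that cell from P, ejecting 2. So w(2) = 2. P is now [[1]].
Step i=1: Q has 1 at row 1, column 1; remove that cell from P, ejecting 1. So w(1) = 1. P is now [].

So w = 1 2 4 3 7 6 5.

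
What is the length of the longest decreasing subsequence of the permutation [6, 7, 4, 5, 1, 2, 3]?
3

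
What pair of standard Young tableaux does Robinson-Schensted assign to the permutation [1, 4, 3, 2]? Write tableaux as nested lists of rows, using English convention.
Insert each entry of the permutation into P by Schensted row insertion, recording in Q the position of each new cell.

Insert 1: appended to row 1. P = [[1]].
Insert 4: appended to row 1. P = [[1, 4]].
Insert 3: 3 bumps 4 from row 1; 4 starts row 2. P = [[1, 3], [4]].
Insert 2: 2 bumps 3 from row 1; 3 bumps 4 from row 2; 4 starts row 3. P = [[1, 2], [3], [4]].

So P = [[1, 2], [3], [4]], Q = [[1, 2], [3], [4]].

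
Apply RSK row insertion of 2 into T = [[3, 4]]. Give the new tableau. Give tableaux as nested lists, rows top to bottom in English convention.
In row 1, 2 replaces 3 (the leftmost entry greater than 2); 3 is bumped to row 2. 3 starts a new row 2. The new tableau is [[2, 4], [3]].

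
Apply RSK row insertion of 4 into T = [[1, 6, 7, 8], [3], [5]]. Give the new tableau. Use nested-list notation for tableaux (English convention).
In row 1, 4 replaces 6 (the leftmost entry greater than 4); 6 is bumped to row 2. 6 is appended to row 2. The new tableau is [[1, 4, 7, 8], [3, 6], [5]].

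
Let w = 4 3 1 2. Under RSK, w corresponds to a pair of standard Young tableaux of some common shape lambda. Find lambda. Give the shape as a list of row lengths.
[2, 1, 1]

RSK row insertion gives P = [[1, 2], [3], [4]], which has shape [2, 1, 1].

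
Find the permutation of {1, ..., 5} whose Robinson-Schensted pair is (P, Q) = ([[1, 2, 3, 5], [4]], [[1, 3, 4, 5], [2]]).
Reverse RSK: for i = n, n-1, ..., 1, locate i in Q, remove the corresponding corner cell from P, and reverse-bump its entry up through P; the value ejected from row 1 is w(i).

So w = 4 1 2 3 5.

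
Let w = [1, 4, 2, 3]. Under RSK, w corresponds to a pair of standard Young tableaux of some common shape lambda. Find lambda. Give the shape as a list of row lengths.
Row-insert each entry into an empty tableau.

After inserting 1: P = [[1]].
After inserting 4: P = [[1, 4]].
After inserting 2: P = [[1, 2], [4]].
After inserting 3: P = [[1, 2, 3], [4]].

The final insertion tableau P = [[1, 2, 3], [4]] has shape [3, 1].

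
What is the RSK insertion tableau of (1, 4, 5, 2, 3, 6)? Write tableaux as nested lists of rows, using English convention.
Insert 1: appended to row 1. P = [[1]].
Insert 4: appended to row 1. P = [[1, 4]].
Insert 5: appended to row 1. P = [[1, 4, 5]].
Insert 2: 2 bumps 4 from row 1; 4 starts row 2. P = [[1, 2, 5], [4]].
Insert 3: 3 bumps 5 from row 1; 5 appends to row 2. P = [[1, 2, 3], [4, 5]].
Insert 6: appended to row 1. P = [[1, 2, 3, 6], [4, 5]].

So P = [[1, 2, 3, 6], [4, 5]].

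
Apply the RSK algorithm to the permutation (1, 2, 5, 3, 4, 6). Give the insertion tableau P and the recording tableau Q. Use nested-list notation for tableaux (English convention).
Insert each entry of the permutation into P by Schensted row insertion, recording in Q the position of each new cell.

Insert 1: appended to row 1. P = [[1]].
Insert 2: appended to row 1. P = [[1, 2]].
Insert 5: appended to row 1. P = [[1, 2, 5]].
Insert 3: 3 bumps 5 from row 1; 5 starts row 2. P = [[1, 2, 3], [5]].
Insert 4: appended to row 1. P = [[1, 2, 3, 4], [5]].
Insert 6: appended to row 1. P = [[1, 2, 3, 4, 6], [5]].

So P = [[1, 2, 3, 4, 6], [5]], Q = [[1, 2, 3, 5, 6], [4]].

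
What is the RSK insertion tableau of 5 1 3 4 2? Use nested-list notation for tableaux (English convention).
After inserting 5: P = [[5]].
After inserting 1: P = [[1], [5]].
After inserting 3: P = [[1, 3], [5]].
After inserting 4: P = [[1, 3, 4], [5]].
After inserting 2: P = [[1, 2, 4], [3], [5]].

So P = [[1, 2, 4], [3], [5]].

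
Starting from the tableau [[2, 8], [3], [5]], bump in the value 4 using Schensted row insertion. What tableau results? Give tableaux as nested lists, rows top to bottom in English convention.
[[2, 4], [3, 8], [5]]

In row 1, 4 replaces 8 (the leftmost entry greater than 4); 8 is bumped to row 2. 8 is appended to row 2. The new tableau is [[2, 4], [3, 8], [5]].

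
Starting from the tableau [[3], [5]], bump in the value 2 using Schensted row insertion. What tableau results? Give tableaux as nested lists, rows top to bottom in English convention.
In row 1, 2 replaces 3 (the leftmost entry greater than 2); 3 is bumped to row 2. In row 2, 3 replaces 5 (the leftmost entry greater than 3); 5 is bumped to row 3. 5 starts a new row 3. The new tableau is [[2], [3], [5]].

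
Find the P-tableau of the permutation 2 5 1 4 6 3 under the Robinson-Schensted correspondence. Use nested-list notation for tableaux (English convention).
P = [[1, 3, 6], [2, 4], [5]]

After inserting 2: P = [[2]].
After inserting 5: P = [[2, 5]].
After inserting 1: P = [[1, 5], [2]].
After inserting 4: P = [[1, 4], [2, 5]].
After inserting 6: P = [[1, 4, 6], [2, 5]].
After inserting 3: P = [[1, 3, 6], [2, 4], [5]].

So P = [[1, 3, 6], [2, 4], [5]].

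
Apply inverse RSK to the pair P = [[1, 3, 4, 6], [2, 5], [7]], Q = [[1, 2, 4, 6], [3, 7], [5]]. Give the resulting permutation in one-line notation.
2 7 3 5 1 6 4

Reverse RSK: for i = n, n-1, ..., 1, locate i in Q, remove the corresponding corner cell from P, and reverse-bump its entry up through P; the value ejected from row 1 is w(i).

So w = 2 7 3 5 1 6 4.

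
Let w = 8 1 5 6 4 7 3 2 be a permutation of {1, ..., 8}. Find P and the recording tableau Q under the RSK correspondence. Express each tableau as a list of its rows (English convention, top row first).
P = [[1, 2, 6, 7], [3], [4], [5], [8]], Q = [[1, 3, 4, 6], [2], [5], [7], [8]]

Insert each entry of the permutation into P by Schensted row insertion, recording in Q the position of each new cell.

Insert 8: appended to row 1. P = [[8]].
Insert 1: 1 bumps 8 from row 1; 8 starts row 2. P = [[1], [8]].
Insert 5: appended to row 1. P = [[1, 5], [8]].
Insert 6: appended to row 1. P = [[1, 5, 6], [8]].
Insert 4: 4 bumps 5 from row 1; 5 bumps 8 from row 2; 8 starts row 3. P = [[1, 4, 6], [5], [8]].
Insert 7: appended to row 1. P = [[1, 4, 6, 7], [5], [8]].
Insert 3: 3 bumps 4 from row 1; 4 bumps 5 from row 2; 5 bumps 8 from row 3; 8 starts row 4. P = [[1, 3, 6, 7], [4], [5], [8]].
Insert 2: 2 bumps 3 from row 1; 3 bumps 4 from row 2; 4 bumps 5 from row 3; 5 bumps 8 from row 4; 8 starts row 5. P = [[1, 2, 6, 7], [3], [4], [5], [8]].

So P = [[1, 2, 6, 7], [3], [4], [5], [8]], Q = [[1, 3, 4, 6], [2], [5], [7], [8]].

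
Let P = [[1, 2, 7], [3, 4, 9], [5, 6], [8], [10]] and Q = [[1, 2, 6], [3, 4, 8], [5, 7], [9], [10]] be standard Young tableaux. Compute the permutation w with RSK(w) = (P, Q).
Reverse the RSK construction: for i from n down to 1, find the cell of Q containing i, remove the entry at that cell from P, and reverse-bump it up through P; the value ejected from row 1 is w(i).

Step i=10: Q has 10 at row 5, column 1; remove 10 from row 5 of P and reverse-bump: 10 enters row 4 and ejects 8; 8 enters row 3 and ejects 6; 6 enters row 2 and ejects 4; 4 enters row 1 and ejects 2. So w(10) = 2. P is now [[1, 4, 7], [3, 6, 9], [5, 8], [10]].
Step i=9: Q has 9 at row 4, column 1; remove 10 from row 4 of P and reverse-bump: 10 enters row 3 and ejects 8; 8 enters row 2 and ejects 6; 6 enters row 1 and ejects 4. So w(9) = 4. P is now [[1, 6, 7], [3, 8, 9], [5, 10]].
Step i=8: Q has 8 at row 2, column 3; remove 9 from row 2 of P and reverse-bump: 9 enters row 1 and ejects 7. So w(8) = 7. P is now [[1, 6, 9], [3, 8], [5, 10]].
Step i=7: Q has 7 at row 3, column 2; remove 10 from row 3 of P and reverse-bump: 10 enters row 2 and ejects 8; 8 enters row 1 and ejects 6. So w(7) = 6. P is now [[1, 8, 9], [3, 10], [5]].
Step i=6: Q has 6 at row 1, column 3; remove that cell from P, ejecting 9. So w(6) = 9. P is now [[1, 8], [3, 10], [5]].
Step i=5: Q has 5 at row 3, column 1; remove 5 from row 3 of P and reverse-bump: 5 enters row 2 and ejects 3; 3 enters row 1 and ejects 1. So w(5) = 1. P is now [[3, 8], [5, 10]].
Step i=4: Q has 4 at row 2, column 2; remove 10 from row 2 of P and reverse-bump: 10 enters row 1 and ejects 8. So w(4) = 8. P is now [[3, 10], [5]].
Step i=3: Q has 3 at row 2, column 1; remove 5 from row 2 of P and reverse-bump: 5 enters row 1 and ejects 3. So w(3) = 3. P is now [[5, 10]].
Step i=2: Q has 2 at row 1, column 2; remove that cell from P, ejecting 10. So w(2) = 10. P is now [[5]].
Step i=1: Q has 1 at row 1, column 1; remove that cell from P, ejecting 5. So w(1) = 5. P is now [].

So w = 5 10 3 8 1 9 6 7 4 2.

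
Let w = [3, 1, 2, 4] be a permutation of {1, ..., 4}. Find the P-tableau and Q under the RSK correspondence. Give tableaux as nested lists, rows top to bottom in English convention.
P = [[1, 2, 4], [3]], Q = [[1, 3, 4], [2]]

Insert each entry of the permutation into P by Schensted row insertion, recording in Q the position of each new cell.

Insert 3: appended to row 1. P = [[3]].
Insert 1: 1 bumps 3 from row 1; 3 starts row 2. P = [[1], [3]].
Insert 2: appended to row 1. P = [[1, 2], [3]].
Insert 4: appended to row 1. P = [[1, 2, 4], [3]].

So P = [[1, 2, 4], [3]], Q = [[1, 3, 4], [2]].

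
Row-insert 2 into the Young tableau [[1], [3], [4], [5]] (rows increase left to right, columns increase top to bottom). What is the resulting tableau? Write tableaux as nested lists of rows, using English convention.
2 is larger than every entry of row 1, so it is appended to row 1. The new tableau is [[1, 2], [3], [4], [5]].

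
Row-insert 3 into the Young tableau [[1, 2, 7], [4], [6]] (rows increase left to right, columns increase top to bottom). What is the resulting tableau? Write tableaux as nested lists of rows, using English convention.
[[1, 2, 3], [4, 7], [6]]

In row 1, 3 replaces 7 (the leftmost entry greater than 3); 7 is bumped to row 2. 7 is appended to row 2. The new tableau is [[1, 2, 3], [4, 7], [6]].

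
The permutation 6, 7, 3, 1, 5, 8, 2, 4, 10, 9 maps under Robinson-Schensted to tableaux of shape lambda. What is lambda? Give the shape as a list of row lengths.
[4, 4, 2]

RSK row insertion gives P = [[1, 2, 4, 9], [3, 5, 8, 10], [6, 7]], which has shape [4, 4, 2].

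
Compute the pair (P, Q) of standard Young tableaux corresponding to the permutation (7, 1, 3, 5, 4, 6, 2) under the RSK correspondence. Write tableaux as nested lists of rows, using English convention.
Insert each entry of the permutation into P by Schensted row insertion, recording in Q the position of each new cell.

Insert 7: appended to row 1. P = [[7]].
Insert 1: 1 bumps 7 from row 1; 7 starts row 2. P = [[1], [7]].
Insert 3: appended to row 1. P = [[1, 3], [7]].
Insert 5: appended to row 1. P = [[1, 3, 5], [7]].
Insert 4: 4 bumps 5 from row 1; 5 bumps 7 from row 2; 7 starts row 3. P = [[1, 3, 4], [5], [7]].
Insert 6: appended to row 1. P = [[1, 3, 4, 6], [5], [7]].
Insert 2: 2 bumps 3 from row 1; 3 bumps 5 from row 2; 5 bumps 7 from row 3; 7 starts row 4. P = [[1, 2, 4, 6], [3], [5], [7]].

So P = [[1, 2, 4, 6], [3], [5], [7]], Q = [[1, 3, 4, 6], [2], [5], [7]].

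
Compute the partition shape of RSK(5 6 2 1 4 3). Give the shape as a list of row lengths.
[2, 2, 2]

RSK row insertion gives P = [[1, 3], [2, 4], [5, 6]], which has shape [2, 2, 2].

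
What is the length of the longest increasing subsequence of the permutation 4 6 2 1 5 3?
2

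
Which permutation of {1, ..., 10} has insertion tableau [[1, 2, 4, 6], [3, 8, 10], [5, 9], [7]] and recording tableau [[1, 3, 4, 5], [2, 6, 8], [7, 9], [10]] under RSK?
7 1 3 9 10 5 4 8 6 2

Reverse the RSK construction: for i from n down to 1, find the cell of Q containing i, remove the entry at that cell from P, and reverse-bump it up through P; the value ejected from row 1 is w(i).

Step i=10: Q has 10 at row 4, column 1; remove 7 from row 4 of P and reverse-bump: 7 enters row 3 and ejects 5; 5 enters row 2 and ejects 3; 3 enters row 1 and ejects 2. So w(10) = 2. P is now [[1, 3, 4, 6], [5, 8, 10], [7, 9]].
Step i=9: Q has 9 at row 3, column 2; remove 9 from row 3 of P and reverse-bump: 9 enters row 2 and ejects 8; 8 enters row 1 and ejects 6. So w(9) = 6. P is now [[1, 3, 4, 8], [5, 9, 10], [7]].
Step i=8: Q has 8 at row 2, column 3; remove 10 from row 2 of P and reverse-bump: 10 enters row 1 and ejects 8. So w(8) = 8. P is now [[1, 3, 4, 10], [5, 9], [7]].
Step i=7: Q has 7 at row 3, column 1; remove 7 from row 3 of P and reverse-bump: 7 enters row 2 and ejects 5; 5 enters row 1 and ejects 4. So w(7) = 4. P is now [[1, 3, 5, 10], [7, 9]].
Step i=6: Q has 6 at row 2, column 2; remove 9 from row 2 of P and reverse-bump: 9 enters row 1 and ejects 5. So w(6) = 5. P is now [[1, 3, 9, 10], [7]].
Step i=5: Q has 5 at row 1, column 4; remove that cell from P, ejecting 10. So w(5) = 10. P is now [[1, 3, 9], [7]].
Step i=4: Q has 4 at row 1, column 3; remove that cell from P, ejecting 9. So w(4) = 9. P is now [[1, 3], [7]].
Step i=3: Q has 3 at row 1, column 2; remove that cell from P, ejecting 3. So w(3) = 3. P is now [[1], [7]].
Step i=2: Q has 2 at row 2, column 1; remove 7 from row 2 of P and reverse-bump: 7 enters row 1 and ejects 1. So w(2) = 1. P is now [[7]].
Step i=1: Q has 1 at row 1, column 1; remove that cell from P, ejecting 7. So w(1) = 7. P is now [].

So w = 7 1 3 9 10 5 4 8 6 2.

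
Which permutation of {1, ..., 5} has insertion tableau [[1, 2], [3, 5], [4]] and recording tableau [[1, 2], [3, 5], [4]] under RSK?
4 5 3 1 2

Reverse RSK: for i = n, n-1, ..., 1, locate i in Q, remove the corresponding corner cell from P, and reverse-bump its entry up through P; the value ejected from row 1 is w(i).

So w = 4 5 3 1 2.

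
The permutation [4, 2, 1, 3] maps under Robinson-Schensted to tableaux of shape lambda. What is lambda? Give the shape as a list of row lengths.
Row-insert each entry into an empty tableau.

After inserting 4: P = [[4]].
After inserting 2: P = [[2], [4]].
After inserting 1: P = [[1], [2], [4]].
After inserting 3: P = [[1, 3], [2], [4]].

The final insertion tableau P = [[1, 3], [2], [4]] has shape [2, 1, 1].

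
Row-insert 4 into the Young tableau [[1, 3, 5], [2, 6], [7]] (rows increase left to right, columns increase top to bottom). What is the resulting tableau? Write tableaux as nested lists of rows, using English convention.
In row 1, 4 replaces 5 (the leftmost entry greater than 4); 5 is bumped to row 2. In row 2, 5 replaces 6 (the leftmost entry greater than 5); 6 is bumped to row 3. In row 3, 6 replaces 7 (the leftmost entry greater than 6); 7 is bumped to row 4. 7 starts a new row 4. The new tableau is [[1, 3, 4], [2, 5], [6], [7]].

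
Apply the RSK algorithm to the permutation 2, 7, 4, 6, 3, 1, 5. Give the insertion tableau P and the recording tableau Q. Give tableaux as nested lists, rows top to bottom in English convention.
Insert each entry of the permutation into P by Schensted row insertion, recording in Q the position of each new cell.

After inserting 2: P = [[2]].
After inserting 7: P = [[2, 7]].
After inserting 4: P = [[2, 4], [7]].
After inserting 6: P = [[2, 4, 6], [7]].
After inserting 3: P = [[2, 3, 6], [4], [7]].
After inserting 1: P = [[1, 3, 6], [2], [4], [7]].
After inserting 5: P = [[1, 3, 5], [2, 6], [4], [7]].

So P = [[1, 3, 5], [2, 6], [4], [7]], Q = [[1, 2, 4], [3, 7], [5], [6]].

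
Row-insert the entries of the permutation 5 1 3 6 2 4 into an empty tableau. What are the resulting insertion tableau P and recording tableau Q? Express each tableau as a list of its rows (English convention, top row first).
P = [[1, 2, 4], [3, 6], [5]], Q = [[1, 3, 4], [2, 6], [5]]

Insert each entry of the permutation into P by Schensted row insertion, recording in Q the position of each new cell.

Insert 5: appended to row 1. P = [[5]].
Insert 1: 1 bumps 5 from row 1; 5 starts row 2. P = [[1], [5]].
Insert 3: appended to row 1. P = [[1, 3], [5]].
Insert 6: appended to row 1. P = [[1, 3, 6], [5]].
Insert 2: 2 bumps 3 from row 1; 3 bumps 5 from row 2; 5 starts row 3. P = [[1, 2, 6], [3], [5]].
Insert 4: 4 bumps 6 from row 1; 6 appends to row 2. P = [[1, 2, 4], [3, 6], [5]].

So P = [[1, 2, 4], [3, 6], [5]], Q = [[1, 3, 4], [2, 6], [5]].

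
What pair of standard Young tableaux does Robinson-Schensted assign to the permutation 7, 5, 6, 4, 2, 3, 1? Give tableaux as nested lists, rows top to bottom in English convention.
P = [[1, 3], [2, 6], [4], [5], [7]], Q = [[1, 3], [2, 6], [4], [5], [7]]

Insert each entry of the permutation into P by Schensted row insertion, recording in Q the position of each new cell.

Insert 7: appended to row 1. P = [[7]].
Insert 5: 5 bumps 7 from row 1; 7 starts row 2. P = [[5], [7]].
Insert 6: appended to row 1. P = [[5, 6], [7]].
Insert 4: 4 bumps 5 from row 1; 5 bumps 7 from row 2; 7 starts row 3. P = [[4, 6], [5], [7]].
Insert 2: 2 bumps 4 from row 1; 4 bumps 5 from row 2; 5 bumps 7 from row 3; 7 starts row 4. P = [[2, 6], [4], [5], [7]].
Insert 3: 3 bumps 6 from row 1; 6 appends to row 2. P = [[2, 3], [4, 6], [5], [7]].
Insert 1: 1 bumps 2 from row 1; 2 bumps 4 from row 2; 4 bumps 5 from row 3; 5 bumps 7 from row 4; 7 starts row 5. P = [[1, 3], [2, 6], [4], [5], [7]].

So P = [[1, 3], [2, 6], [4], [5], [7]], Q = [[1, 3], [2, 6], [4], [5], [7]].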